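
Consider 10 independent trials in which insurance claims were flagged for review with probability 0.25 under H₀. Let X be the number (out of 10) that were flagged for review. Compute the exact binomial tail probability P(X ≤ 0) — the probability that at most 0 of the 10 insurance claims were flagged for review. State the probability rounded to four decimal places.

X is binomial with n = 10 and p = 0.25.
P(X ≤ 0) = C(10,0)·0.25^0·0.75^10.
= 0.056314 = 0.0563.

P = 0.0563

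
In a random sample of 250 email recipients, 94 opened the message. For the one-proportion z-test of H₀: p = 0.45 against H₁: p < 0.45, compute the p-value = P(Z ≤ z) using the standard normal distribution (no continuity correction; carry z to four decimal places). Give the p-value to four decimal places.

p-value = 0.0093

Sample proportion p̂ = 94/250 = 0.37600.
Null standard error: √(0.45·0.55/250) = √0.000990000 = 0.031464.
Test statistic (full precision, shown to 4 dp): z = (94/250 − 0.45)/SE₀ ≈ -2.3519.
From the standard normal, P(Z ≤ z) = 0.0093.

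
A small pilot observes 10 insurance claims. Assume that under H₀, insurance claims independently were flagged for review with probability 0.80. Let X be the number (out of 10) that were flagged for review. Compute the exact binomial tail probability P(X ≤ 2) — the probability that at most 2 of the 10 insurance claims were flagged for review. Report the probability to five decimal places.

P = 0.00008

X ~ Binomial(n=10, p=0.80).
P(X ≤ 2) = C(10,0)·0.80^0·0.20^10 + C(10,1)·0.80^1·0.20^9 + C(10,2)·0.80^2·0.20^8.
= 0.000000 + 0.000004 + 0.000074 = 0.00008.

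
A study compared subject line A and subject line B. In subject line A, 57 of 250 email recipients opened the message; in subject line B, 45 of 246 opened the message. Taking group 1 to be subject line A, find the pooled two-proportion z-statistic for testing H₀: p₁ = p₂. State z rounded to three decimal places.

Sample proportions: p̂₁ = 57/250 = 0.22800 and p̂₂ = 45/246 = 0.18293.
Pooled p̂ = (57+45)/(250+246) = 102/496 = 0.20565.
SE = √[p̂(1−p̂)(1/n₁+1/n₂)] = √[0.20565·0.79435·(1/250+1/246)] ≈ 0.036297.
z = (p̂₁ − p̂₂)/SE = (0.22800 − 0.18293)/0.036297 = 0.04507/0.036297 = 1.242.

z = 1.242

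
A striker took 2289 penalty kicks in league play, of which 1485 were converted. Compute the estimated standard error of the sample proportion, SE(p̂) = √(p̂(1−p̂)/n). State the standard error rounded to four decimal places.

SE = 0.0100

The sample proportion is 1485/2289 = 0.64875.
p̂(1−p̂) = 0.64875·0.35125 = 0.227873.
SE = √(0.227873/2289) = √0.000099551 = 0.0100.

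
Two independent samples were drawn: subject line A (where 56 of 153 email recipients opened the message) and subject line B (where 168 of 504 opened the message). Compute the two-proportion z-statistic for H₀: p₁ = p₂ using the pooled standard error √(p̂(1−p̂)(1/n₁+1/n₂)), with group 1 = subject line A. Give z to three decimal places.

Sample proportions: p̂₁ = 56/153 = 0.36601 and p̂₂ = 168/504 = 0.33333.
Pooled p̂ = (56+168)/(153+504) = 224/657 = 0.34094.
SE = √[p̂(1−p̂)(1/n₁+1/n₂)] = √[0.34094·0.65906·(1/153+1/504)] ≈ 0.043755.
z = (p̂₁ − p̂₂)/SE = (0.36601 − 0.33333)/0.043755 = 0.03268/0.043755 = 0.747.

z = 0.747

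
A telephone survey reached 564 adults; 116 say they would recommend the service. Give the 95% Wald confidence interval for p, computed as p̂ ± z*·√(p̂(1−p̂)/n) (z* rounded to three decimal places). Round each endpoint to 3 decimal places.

The sample proportion is 116/564 = 0.20567.
SE(p̂) = √(0.20567·0.79433/564) = 0.017020.
The 95% critical value is z* = 1.960.
Margin = 1.960·0.017020 = 0.03336.
So the interval runs from 0.172 to 0.239.

(0.172, 0.239)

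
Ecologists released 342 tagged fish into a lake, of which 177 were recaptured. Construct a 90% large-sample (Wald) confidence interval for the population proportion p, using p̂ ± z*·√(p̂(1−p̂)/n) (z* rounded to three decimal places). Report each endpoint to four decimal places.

p̂ = 177/342 = 0.51754.
SE(p̂) = √(0.51754·0.48246/342) = 0.027020.
For 90% confidence, z* = 1.645.
Margin = 1.645·0.027020 = 0.04445.
So the interval runs from 0.4731 to 0.5620.

(0.4731, 0.5620)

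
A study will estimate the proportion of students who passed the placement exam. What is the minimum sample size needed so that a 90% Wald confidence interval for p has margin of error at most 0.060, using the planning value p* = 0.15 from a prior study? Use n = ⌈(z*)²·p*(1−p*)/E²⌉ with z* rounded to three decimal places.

For 90% confidence, z* = 1.645.
p*(1−p*) = 0.15·0.85 = 0.1275.
(z*)²·p*(1−p*)/E² = 2.706025·0.1275/0.003600 = 95.838.
Rounding up, n = 96.

n = 96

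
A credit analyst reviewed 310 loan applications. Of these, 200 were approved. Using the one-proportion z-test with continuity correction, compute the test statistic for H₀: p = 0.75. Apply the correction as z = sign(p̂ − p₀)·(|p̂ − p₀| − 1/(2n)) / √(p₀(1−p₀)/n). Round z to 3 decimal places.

Sample proportion p̂ = 200/310 = 0.64516. p̂ − p₀ = -0.104839.
Continuity correction 1/(2n) = 1/620 = 0.001613.
Corrected numerator: |-0.104839| − 0.001613 = 0.103226.
Null standard error: √(0.75·0.25/310) = √0.000604839 = 0.024593.
z = (−)0.103226/0.024593 = -4.197.

z = -4.197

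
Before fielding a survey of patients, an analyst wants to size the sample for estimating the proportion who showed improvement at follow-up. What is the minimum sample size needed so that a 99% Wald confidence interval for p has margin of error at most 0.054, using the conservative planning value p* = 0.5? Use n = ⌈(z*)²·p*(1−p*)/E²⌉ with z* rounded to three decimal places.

The 99% critical value is z* = 2.576.
p*(1−p*) = 0.50·0.50 = 0.2500.
Required n before rounding: 6.635776 × 0.2500 / 0.054² = 568.911.
⌈568.911⌉ = 569.

n = 569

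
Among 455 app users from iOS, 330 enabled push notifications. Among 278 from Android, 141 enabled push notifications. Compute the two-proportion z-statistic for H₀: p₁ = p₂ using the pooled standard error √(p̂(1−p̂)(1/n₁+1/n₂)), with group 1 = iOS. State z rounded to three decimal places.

z = 5.978

Sample proportions: p̂₁ = 330/455 = 0.72527 and p̂₂ = 141/278 = 0.50719.
Pooling: p̂ = 471/733 = 0.64256.
Pooled SE = √[0.2296753·0.00579492] ≈ 0.036482.
z = 0.21808/0.036482 = 5.978.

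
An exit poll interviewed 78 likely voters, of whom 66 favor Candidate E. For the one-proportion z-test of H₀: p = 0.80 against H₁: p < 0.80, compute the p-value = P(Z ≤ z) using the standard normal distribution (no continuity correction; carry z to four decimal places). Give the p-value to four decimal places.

p-value = 0.8459

p̂ = 66/78 = 0.84615.
Null standard error: √(0.80·0.20/78) = √0.002051282 = 0.045291.
z = (p̂ − p₀)/SE = (66/78 − 0.80)/0.045291 ≈ 1.0190.
p-value = P(Z ≤ z) with z = 1.0190 → 0.8459.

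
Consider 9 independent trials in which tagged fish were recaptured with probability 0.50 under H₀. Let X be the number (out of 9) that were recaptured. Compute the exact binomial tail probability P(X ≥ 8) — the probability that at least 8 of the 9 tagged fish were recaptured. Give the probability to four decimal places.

X ~ Binomial(n=9, p=0.50).
P(X ≥ 8) = C(9,8)·0.50^8·0.50^1 + C(9,9)·0.50^9·0.50^0.
= 0.017578 + 0.001953 = 0.0195.

P = 0.0195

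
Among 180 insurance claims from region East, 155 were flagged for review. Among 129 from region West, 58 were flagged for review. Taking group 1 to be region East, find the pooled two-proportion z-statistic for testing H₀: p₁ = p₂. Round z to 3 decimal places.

z = 7.708

Sample proportions: p̂₁ = 155/180 = 0.86111 and p̂₂ = 58/129 = 0.44961.
Pooling: p̂ = 213/309 = 0.68932.
SE = √[p̂(1−p̂)(1/n₁+1/n₂)] = √[0.68932·0.31068·(1/180+1/129)] ≈ 0.053384.
z = (p̂₁ − p̂₂)/SE = (0.86111 − 0.44961)/0.053384 = 0.41150/0.053384 = 7.708.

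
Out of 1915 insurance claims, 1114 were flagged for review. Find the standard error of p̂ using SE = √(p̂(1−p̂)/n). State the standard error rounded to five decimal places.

SE = 0.01127

Sample proportion p̂ = 1114/1915 = 0.58172.
p̂(1−p̂) = 0.58172·0.41828 = 0.243322.
SE = √(0.243322/1915) = 0.01127.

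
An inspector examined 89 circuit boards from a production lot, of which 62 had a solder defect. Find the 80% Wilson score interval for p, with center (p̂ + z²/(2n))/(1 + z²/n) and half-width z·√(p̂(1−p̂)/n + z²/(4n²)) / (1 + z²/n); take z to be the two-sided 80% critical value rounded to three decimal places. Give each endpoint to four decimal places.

(0.6311, 0.7551)

Here p̂ = 62/89 = 0.69663 and z = 1.282 (z² = 1.643524).
Denominator 1 + z²/n = 1 + 1.643524/89 = 1.018467.
Adjusted center: (0.69663 + z²/(2n))/1.018467 = 0.69306.
Radicand: p̂(1−p̂)/n + z²/(4n²) = 0.002374572 + 0.000051872 = 0.002426444.
Half-width = z·√(radicand)/denom = 1.282·0.049259/1.018467 = 0.06200.
Interval: 0.69306 ± 0.06200 → (0.6311, 0.7551).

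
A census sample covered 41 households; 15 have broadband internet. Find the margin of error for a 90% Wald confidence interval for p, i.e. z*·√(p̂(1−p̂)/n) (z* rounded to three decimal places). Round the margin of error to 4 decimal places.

ME = 0.1237

Sample proportion p̂ = 15/41 = 0.36585.
SE(p̂) = √(0.36585·0.63415/41) = 0.075224.
For 90% confidence, z* = 1.645.
ME = 1.645·0.075224 = 0.1237.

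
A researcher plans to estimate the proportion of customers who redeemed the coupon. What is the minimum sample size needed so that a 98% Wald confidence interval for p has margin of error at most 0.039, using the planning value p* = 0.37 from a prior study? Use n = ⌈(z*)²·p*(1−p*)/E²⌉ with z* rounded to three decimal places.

z* = 2.326 at the 98% level.
p*(1−p*) = 0.37·0.63 = 0.2331.
Required n before rounding: 5.410276 × 0.2331 / 0.039² = 829.149.
Rounding up, n = 830.

n = 830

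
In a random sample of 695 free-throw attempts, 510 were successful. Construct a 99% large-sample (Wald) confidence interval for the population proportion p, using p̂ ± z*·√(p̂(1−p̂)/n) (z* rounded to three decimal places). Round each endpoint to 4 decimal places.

With x = 510 successes in n = 695, p̂ = 0.73381.
Standard error of p̂: √(0.195332/695) = √0.000281053 = 0.016765.
z* = 2.576 at the 99% level.
Margin = 2.576·0.016765 = 0.04319.
So the interval runs from 0.6906 to 0.7770.

(0.6906, 0.7770)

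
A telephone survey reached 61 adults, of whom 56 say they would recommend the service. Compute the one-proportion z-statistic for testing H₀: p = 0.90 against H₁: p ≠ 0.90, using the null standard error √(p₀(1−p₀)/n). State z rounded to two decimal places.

Sample proportion p̂ = 56/61 = 0.91803.
SE₀ = √(0.90·0.10/61) = 0.038411.
z = (p̂ − p₀)/SE = (0.91803 − 0.90)/0.038411 = 0.47.

z = 0.47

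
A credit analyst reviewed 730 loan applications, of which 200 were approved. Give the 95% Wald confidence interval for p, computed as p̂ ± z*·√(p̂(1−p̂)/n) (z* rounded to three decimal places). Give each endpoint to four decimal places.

The sample proportion is 200/730 = 0.27397.
Standard error of p̂: √(0.198912/730) = √0.000272482 = 0.016507.
The 95% critical value is z* = 1.960.
Margin of error: 1.960 × 0.016507 = 0.03235.
Interval: 0.27397 ± 0.03235 → (0.2416, 0.3063).

(0.2416, 0.3063)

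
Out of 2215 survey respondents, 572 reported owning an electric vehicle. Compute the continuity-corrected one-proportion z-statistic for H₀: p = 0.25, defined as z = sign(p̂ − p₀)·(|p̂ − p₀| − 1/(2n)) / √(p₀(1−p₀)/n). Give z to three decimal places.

Sample proportion p̂ = 572/2215 = 0.25824. p̂ − p₀ = 0.008239.
1/(2n) = 0.000226.
Corrected numerator: |0.008239| − 0.000226 = 0.008013.
SE₀ = √(0.25·0.75/2215) = 0.009201.
z = (+)0.008013/0.009201 = 0.871.

z = 0.871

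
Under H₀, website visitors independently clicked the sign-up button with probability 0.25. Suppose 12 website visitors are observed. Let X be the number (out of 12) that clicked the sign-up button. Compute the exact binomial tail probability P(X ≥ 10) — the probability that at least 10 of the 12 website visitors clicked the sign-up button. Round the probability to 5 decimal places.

P = 0.00004

X is binomial with n = 12 and p = 0.25.
P(X ≥ 10) = C(12,10)·0.25^10·0.75^2 + C(12,11)·0.25^11·0.75^1 + C(12,12)·0.25^12·0.75^0.
= 0.000035 + 0.000002 + 0.000000 = 0.00004.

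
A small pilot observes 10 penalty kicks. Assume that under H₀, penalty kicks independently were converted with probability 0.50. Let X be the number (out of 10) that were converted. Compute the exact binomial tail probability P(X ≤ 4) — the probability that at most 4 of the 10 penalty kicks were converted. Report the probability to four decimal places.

X ~ Binomial(n=10, p=0.50).
P(X ≤ 4) = Σ_{j=0}^{4} C(10,j)·0.50^j·0.50^{10−j}.
= 0.000977 + 0.009766 + 0.043945 + 0.117188 + 0.205078 = 0.3770.

P = 0.3770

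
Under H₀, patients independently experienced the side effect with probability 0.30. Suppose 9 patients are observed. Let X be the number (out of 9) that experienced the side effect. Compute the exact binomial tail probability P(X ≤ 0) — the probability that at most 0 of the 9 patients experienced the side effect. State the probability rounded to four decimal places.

P = 0.0404

X ~ Binomial(n=9, p=0.30).
P(X ≤ 0) = C(9,0)·0.30^0·0.70^9.
= 0.040354 = 0.0404.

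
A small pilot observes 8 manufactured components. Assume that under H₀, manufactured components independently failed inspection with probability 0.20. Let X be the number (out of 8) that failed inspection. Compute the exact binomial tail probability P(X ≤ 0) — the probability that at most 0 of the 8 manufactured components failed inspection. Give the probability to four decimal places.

P = 0.1678

X is binomial with n = 8 and p = 0.20.
P(X ≤ 0) = C(8,0)·0.20^0·0.80^8.
= 0.167772 = 0.1678.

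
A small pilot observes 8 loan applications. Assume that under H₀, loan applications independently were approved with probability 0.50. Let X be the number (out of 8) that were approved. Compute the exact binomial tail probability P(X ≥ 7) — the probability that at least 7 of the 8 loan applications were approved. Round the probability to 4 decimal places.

X is binomial with n = 8 and p = 0.50.
P(X ≥ 7) = C(8,7)·0.50^7·0.50^1 + C(8,8)·0.50^8·0.50^0.
= 0.031250 + 0.003906 = 0.0352.

P = 0.0352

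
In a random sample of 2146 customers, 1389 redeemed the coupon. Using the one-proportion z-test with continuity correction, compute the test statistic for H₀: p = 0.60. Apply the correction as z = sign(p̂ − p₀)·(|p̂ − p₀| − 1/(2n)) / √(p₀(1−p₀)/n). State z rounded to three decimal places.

z = 4.446

The sample proportion is 1389/2146 = 0.64725. p̂ − p₀ = 0.047251.
Continuity correction 1/(2n) = 1/4292 = 0.000233.
Corrected numerator: |0.047251| − 0.000233 = 0.047018.
Under H₀, SE = √(p₀(1−p₀)/n) = √(0.60·0.40/2146) = √0.000111836 = 0.010575.
z = +0.047018/0.010575 = 4.446.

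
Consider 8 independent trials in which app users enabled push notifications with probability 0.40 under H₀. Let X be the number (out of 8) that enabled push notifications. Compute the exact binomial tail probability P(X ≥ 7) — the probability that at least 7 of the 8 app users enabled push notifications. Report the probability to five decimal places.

X ~ Binomial(n=8, p=0.40).
P(X ≥ 7) = C(8,7)·0.40^7·0.60^1 + C(8,8)·0.40^8·0.60^0.
= 0.007864 + 0.000655 = 0.00852.

P = 0.00852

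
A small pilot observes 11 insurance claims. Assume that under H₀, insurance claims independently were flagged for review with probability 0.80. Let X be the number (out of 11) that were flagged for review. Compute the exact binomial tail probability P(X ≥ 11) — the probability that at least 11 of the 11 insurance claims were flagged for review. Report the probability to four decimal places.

P = 0.0859

X is binomial with n = 11 and p = 0.80.
P(X ≥ 11) = C(11,11)·0.80^11·0.20^0.
= 0.085899 = 0.0859.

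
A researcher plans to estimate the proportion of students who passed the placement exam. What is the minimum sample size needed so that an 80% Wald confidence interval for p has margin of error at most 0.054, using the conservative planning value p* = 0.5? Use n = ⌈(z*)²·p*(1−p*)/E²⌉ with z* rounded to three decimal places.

n = 141

For 80% confidence, z* = 1.282.
p*(1−p*) = 0.50·0.50 = 0.2500.
(z*)²·p*(1−p*)/E² = 1.643524·0.2500/0.002916 = 140.906.
Rounding up, n = 141.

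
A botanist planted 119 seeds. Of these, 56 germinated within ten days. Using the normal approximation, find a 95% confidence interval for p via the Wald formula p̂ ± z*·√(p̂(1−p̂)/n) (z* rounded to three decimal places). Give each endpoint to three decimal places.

Sample proportion p̂ = 56/119 = 0.47059.
SE(p̂) = √(0.47059·0.52941/119) = 0.045756.
z* = 1.960 at the 95% level.
Margin of error: 1.960 × 0.045756 = 0.08968.
So the interval runs from 0.381 to 0.560.

(0.381, 0.560)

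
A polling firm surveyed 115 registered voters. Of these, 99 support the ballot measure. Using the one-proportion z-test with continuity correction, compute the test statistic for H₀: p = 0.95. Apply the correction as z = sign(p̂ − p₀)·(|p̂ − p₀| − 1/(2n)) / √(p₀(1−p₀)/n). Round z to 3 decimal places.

z = -4.172

p̂ = 99/115 = 0.86087. p̂ − p₀ = -0.089130.
1/(2n) = 0.004348.
Corrected numerator: |-0.089130| − 0.004348 = 0.084782.
Under H₀, SE = √(p₀(1−p₀)/n) = √(0.95·0.05/115) = √0.000413043 = 0.020323.
z = (−)0.084782/0.020323 = -4.172.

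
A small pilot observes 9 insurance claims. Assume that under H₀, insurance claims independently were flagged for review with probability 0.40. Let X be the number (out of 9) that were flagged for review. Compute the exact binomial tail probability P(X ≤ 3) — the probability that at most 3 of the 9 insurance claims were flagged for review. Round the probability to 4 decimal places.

X is binomial with n = 9 and p = 0.40.
P(X ≤ 3) = C(9,0)·0.40^0·0.60^9 + C(9,1)·0.40^1·0.60^8 + C(9,2)·0.40^2·0.60^7 + C(9,3)·0.40^3·0.60^6.
= 0.010078 + 0.060466 + 0.161243 + 0.250823 = 0.4826.

P = 0.4826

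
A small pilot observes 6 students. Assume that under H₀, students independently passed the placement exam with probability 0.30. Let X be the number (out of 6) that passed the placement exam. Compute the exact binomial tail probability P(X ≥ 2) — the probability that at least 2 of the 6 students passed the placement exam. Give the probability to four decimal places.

X ~ Binomial(n=6, p=0.30).
P(X ≥ 2) = Σ_{j=2}^{6} C(6,j)·0.30^j·0.70^{6−j}.
= 0.324135 + 0.185220 + 0.059535 + 0.010206 + 0.000729 = 0.5798.

P = 0.5798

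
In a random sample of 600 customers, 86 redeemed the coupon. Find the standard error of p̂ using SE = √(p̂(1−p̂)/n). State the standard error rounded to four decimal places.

SE = 0.0143

Sample proportion p̂ = 86/600 = 0.14333.
p̂(1−p̂) = 0.14333·0.85667 = 0.122787.
Dividing by n and taking the root: √0.000204645 = 0.0143.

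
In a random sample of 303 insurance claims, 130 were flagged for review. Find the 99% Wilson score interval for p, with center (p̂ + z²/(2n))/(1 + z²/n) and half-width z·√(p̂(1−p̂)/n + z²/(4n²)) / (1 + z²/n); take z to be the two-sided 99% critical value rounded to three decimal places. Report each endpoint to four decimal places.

p̂ = 130/303 = 0.42904; z = 2.576, so z² = 6.635776.
Denominator 1 + z²/n = 1 + 6.635776/303 = 1.021900.
Adjusted center: (0.42904 + z²/(2n))/1.021900 = 0.43056.
Radicand: p̂(1−p̂)/n + z²/(4n²) = 0.000808466 + 0.000018070 = 0.000826536.
Half-width = z·√(radicand)/denom = 2.576·0.028750/1.021900 = 0.07247.
So the interval runs from 0.3581 to 0.5030.

(0.3581, 0.5030)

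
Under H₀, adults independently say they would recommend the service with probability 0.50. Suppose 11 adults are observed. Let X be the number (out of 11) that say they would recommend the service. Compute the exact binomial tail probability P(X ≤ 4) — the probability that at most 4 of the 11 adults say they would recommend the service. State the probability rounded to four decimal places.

P = 0.2744

X ~ Binomial(n=11, p=0.50).
P(X ≤ 4) = Σ_{j=0}^{4} C(11,j)·0.50^j·0.50^{11−j}.
= 0.000488 + 0.005371 + 0.026855 + 0.080566 + 0.161133 = 0.2744.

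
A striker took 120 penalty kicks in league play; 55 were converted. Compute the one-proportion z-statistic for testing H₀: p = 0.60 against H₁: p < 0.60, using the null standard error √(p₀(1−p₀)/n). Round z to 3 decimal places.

The sample proportion is 55/120 = 0.45833.
SE₀ = √(0.60·0.40/120) = 0.044721.
z = (p̂ − p₀)/SE = (0.45833 − 0.60)/0.044721 = -3.168.

z = -3.168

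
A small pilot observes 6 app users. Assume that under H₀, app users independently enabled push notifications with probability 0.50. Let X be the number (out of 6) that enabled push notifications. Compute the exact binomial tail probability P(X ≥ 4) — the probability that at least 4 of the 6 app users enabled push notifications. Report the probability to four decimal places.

P = 0.3438

X is binomial with n = 6 and p = 0.50.
P(X ≥ 4) = C(6,4)·0.50^4·0.50^2 + C(6,5)·0.50^5·0.50^1 + C(6,6)·0.50^6·0.50^0.
= 0.234375 + 0.093750 + 0.015625 = 0.3438.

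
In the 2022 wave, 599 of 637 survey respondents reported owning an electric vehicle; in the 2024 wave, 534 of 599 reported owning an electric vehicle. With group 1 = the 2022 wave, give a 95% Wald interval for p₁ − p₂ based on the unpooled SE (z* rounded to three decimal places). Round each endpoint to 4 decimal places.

p̂₁ = 599/637 = 0.94035, p̂₂ = 534/599 = 0.89149; p̂₁ − p̂₂ = 0.04886.
SE = √(0.000088063 + 0.000161501) = √0.000249564 = 0.015798.
For 95% confidence, z* = 1.960. Margin of error = 0.03096.
So the interval runs from 0.0179 to 0.0798.

(0.0179, 0.0798)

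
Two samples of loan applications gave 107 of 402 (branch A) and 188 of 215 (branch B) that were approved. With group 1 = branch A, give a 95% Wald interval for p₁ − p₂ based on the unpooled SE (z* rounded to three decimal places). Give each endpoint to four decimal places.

p̂₁ = 107/402 = 0.26617, p̂₂ = 188/215 = 0.87442; p̂₁ − p̂₂ = -0.60825.
SE = √(0.000485878 + 0.000510747) = √0.000996625 = 0.031569.
The 95% critical value is z* = 1.960. Margin = 1.960·0.031569 = 0.06188.
So the interval runs from -0.6701 to -0.5464.

(-0.6701, -0.5464)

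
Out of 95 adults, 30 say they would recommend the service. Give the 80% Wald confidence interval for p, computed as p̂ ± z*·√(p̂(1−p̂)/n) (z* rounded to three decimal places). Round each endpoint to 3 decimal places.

The sample proportion is 30/95 = 0.31579.
SE(p̂) = √(0.31579·0.68421/95) = 0.047691.
For 80% confidence, z* = 1.282.
Margin of error: 1.282 × 0.047691 = 0.06114.
So the interval runs from 0.255 to 0.377.

(0.255, 0.377)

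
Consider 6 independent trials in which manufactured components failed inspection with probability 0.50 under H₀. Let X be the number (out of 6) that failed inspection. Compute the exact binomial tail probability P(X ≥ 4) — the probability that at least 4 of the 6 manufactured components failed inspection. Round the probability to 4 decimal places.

X is binomial with n = 6 and p = 0.50.
P(X ≥ 4) = C(6,4)·0.50^4·0.50^2 + C(6,5)·0.50^5·0.50^1 + C(6,6)·0.50^6·0.50^0.
= 0.234375 + 0.093750 + 0.015625 = 0.3438.

P = 0.3438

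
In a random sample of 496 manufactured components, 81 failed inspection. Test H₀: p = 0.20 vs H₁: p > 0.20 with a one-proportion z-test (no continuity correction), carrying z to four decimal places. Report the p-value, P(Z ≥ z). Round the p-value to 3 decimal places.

With x = 81 successes in n = 496, p̂ = 0.16331.
SE₀ = √(0.20·0.80/496) = 0.017961.
z = (p̂ − p₀)/SE = (81/496 − 0.20)/0.017961 ≈ -2.0430.
From the standard normal, P(Z ≥ z) = 0.979.

p-value = 0.979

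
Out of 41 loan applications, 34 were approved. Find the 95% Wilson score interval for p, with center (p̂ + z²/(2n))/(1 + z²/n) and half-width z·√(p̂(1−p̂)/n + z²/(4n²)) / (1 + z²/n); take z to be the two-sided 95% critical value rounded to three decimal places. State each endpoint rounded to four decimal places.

p̂ = 34/41 = 0.82927; z = 1.960, so z² = 3.841600.
1 + z²/n = 1.093698.
Adjusted center: (0.82927 + z²/(2n))/1.093698 = 0.80106.
Radicand: p̂(1−p̂)/n + z²/(4n²) = 0.003453229 + 0.000571327 = 0.004024556.
Half-width = 1.960·√0.004024556/1.093698 = 0.11369.
Interval: 0.80106 ± 0.11369 → (0.6874, 0.9147).

(0.6874, 0.9147)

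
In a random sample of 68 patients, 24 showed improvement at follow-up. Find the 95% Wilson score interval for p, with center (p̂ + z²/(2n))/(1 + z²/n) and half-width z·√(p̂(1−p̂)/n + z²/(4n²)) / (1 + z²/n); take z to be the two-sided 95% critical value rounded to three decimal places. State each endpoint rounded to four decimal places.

p̂ = 24/68 = 0.35294; z = 1.960, so z² = 3.841600.
Denominator 1 + z²/n = 1 + 3.841600/68 = 1.056494.
Adjusted center: (0.35294 + z²/(2n))/1.056494 = 0.36080.
Radicand: p̂(1−p̂)/n + z²/(4n²) = 0.003358437 + 0.000207699 = 0.003566136.
Half-width = z·√(radicand)/denom = 1.960·0.059717/1.056494 = 0.11079.
Interval: 0.36080 ± 0.11079 → (0.2500, 0.4716).

(0.2500, 0.4716)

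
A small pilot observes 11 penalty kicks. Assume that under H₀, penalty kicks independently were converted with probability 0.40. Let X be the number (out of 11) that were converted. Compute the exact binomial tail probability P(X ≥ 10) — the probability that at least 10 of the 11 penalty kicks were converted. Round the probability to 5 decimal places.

P = 0.00073

X is binomial with n = 11 and p = 0.40.
P(X ≥ 10) = C(11,10)·0.40^10·0.60^1 + C(11,11)·0.40^11·0.60^0.
= 0.000692 + 0.000042 = 0.00073.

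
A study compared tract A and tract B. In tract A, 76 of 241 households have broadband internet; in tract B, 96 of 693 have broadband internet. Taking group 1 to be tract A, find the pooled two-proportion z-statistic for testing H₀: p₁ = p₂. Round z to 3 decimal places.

z = 6.100

p̂₁ = 76/241 = 0.31535, p̂₂ = 96/693 = 0.13853.
Pooling: p̂ = 172/934 = 0.18415.
Pooled SE = √[0.1502414·0.00559238] ≈ 0.028986.
z = (p̂₁ − p̂₂)/SE = (0.31535 − 0.13853)/0.028986 = 0.17682/0.028986 = 6.100.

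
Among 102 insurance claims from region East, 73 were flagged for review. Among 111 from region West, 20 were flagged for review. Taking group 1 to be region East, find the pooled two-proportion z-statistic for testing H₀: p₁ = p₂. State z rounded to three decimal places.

p̂₁ = 73/102 = 0.71569, p̂₂ = 20/111 = 0.18018.
Pooling: p̂ = 93/213 = 0.43662.
Pooled SE = √[0.2459829·0.01881293] ≈ 0.068027.
z = 0.53551/0.068027 = 7.872.

z = 7.872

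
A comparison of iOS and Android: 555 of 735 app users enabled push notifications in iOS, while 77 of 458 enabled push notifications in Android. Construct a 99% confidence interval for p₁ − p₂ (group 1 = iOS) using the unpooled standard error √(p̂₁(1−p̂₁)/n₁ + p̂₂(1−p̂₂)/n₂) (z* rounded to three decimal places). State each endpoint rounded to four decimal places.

p̂₁ = 0.75510, p̂₂ = 0.16812, so the observed difference is 0.58698.
SE = √(0.000251596 + 0.000305365) = √0.000556961 = 0.023600.
The 99% critical value is z* = 2.576. Margin of error = 0.06079.
Interval: 0.58698 ± 0.06079 → (0.5262, 0.6478).

(0.5262, 0.6478)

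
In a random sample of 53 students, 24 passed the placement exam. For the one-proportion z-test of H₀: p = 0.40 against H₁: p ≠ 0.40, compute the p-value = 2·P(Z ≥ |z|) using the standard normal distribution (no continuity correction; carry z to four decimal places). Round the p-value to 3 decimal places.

p-value = 0.432

Sample proportion p̂ = 24/53 = 0.45283.
SE₀ = √(0.40·0.60/53) = 0.067293.
Test statistic (full precision, shown to 4 dp): z = (24/53 − 0.40)/SE₀ ≈ 0.7851.
p-value = 2·P(Z ≥ |z|) with z = 0.7851 → 0.432.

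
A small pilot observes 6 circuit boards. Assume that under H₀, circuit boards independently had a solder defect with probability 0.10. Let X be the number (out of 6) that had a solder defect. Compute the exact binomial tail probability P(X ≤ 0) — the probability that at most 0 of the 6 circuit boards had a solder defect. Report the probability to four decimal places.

P = 0.5314

X ~ Binomial(n=6, p=0.10).
P(X ≤ 0) = C(6,0)·0.10^0·0.90^6.
= 0.531441 = 0.5314.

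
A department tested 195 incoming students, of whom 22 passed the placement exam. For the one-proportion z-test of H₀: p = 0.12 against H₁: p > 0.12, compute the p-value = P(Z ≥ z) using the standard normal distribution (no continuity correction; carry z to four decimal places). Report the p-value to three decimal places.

p-value = 0.621

With x = 22 successes in n = 195, p̂ = 0.11282.
SE₀ = √(0.12·0.88/195) = 0.023271.
Test statistic (full precision, shown to 4 dp): z = (22/195 − 0.12)/SE₀ ≈ -0.3085.
From the standard normal, P(Z ≥ z) = 0.621.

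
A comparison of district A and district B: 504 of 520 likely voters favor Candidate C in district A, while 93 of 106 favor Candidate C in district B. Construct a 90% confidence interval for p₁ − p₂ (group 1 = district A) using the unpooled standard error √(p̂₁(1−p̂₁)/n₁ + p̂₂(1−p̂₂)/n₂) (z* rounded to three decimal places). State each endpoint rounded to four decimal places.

(0.0380, 0.1457)

p̂₁ = 504/520 = 0.96923, p̂₂ = 93/106 = 0.87736; p̂₁ − p̂₂ = 0.09187.
SE = √(0.000057351 + 0.001015100) = √0.001072451 = 0.032748.
z* = 1.645 at the 90% level. Margin of error = 0.05387.
So the interval runs from 0.0380 to 0.1457.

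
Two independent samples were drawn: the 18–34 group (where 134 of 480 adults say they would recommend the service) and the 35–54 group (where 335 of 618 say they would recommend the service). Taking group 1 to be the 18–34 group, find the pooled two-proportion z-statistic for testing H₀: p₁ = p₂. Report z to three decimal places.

z = -8.736

p̂₁ = 134/480 = 0.27917, p̂₂ = 335/618 = 0.54207.
Pooling: p̂ = 469/1098 = 0.42714.
SE = √[p̂(1−p̂)(1/n₁+1/n₂)] = √[0.42714·0.57286·(1/480+1/618)] ≈ 0.030095.
z = -0.26290/0.030095 = -8.736.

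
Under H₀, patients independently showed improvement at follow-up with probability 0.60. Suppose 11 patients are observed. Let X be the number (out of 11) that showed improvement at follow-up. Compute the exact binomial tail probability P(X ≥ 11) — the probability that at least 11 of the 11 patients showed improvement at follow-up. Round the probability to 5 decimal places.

X is binomial with n = 11 and p = 0.60.
P(X ≥ 11) = C(11,11)·0.60^11·0.40^0.
= 0.003628 = 0.00363.

P = 0.00363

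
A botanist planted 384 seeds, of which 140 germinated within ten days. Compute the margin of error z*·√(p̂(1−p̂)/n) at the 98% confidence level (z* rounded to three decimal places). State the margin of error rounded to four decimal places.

The sample proportion is 140/384 = 0.36458.
SE(p̂) = √(0.36458·0.63542/384) = 0.024562.
For 98% confidence, z* = 2.326.
Margin of error = z*·SE = 2.326 × 0.024562 = 0.0571.

ME = 0.0571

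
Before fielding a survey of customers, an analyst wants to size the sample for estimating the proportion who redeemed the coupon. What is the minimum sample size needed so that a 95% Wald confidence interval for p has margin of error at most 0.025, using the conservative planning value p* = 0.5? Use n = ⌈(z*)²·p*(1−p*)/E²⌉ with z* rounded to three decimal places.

For 95% confidence, z* = 1.960.
p*(1−p*) = 0.50·0.50 = 0.2500.
Required n before rounding: 3.841600 × 0.2500 / 0.025² = 1536.640.
Rounding up, n = 1537.

n = 1537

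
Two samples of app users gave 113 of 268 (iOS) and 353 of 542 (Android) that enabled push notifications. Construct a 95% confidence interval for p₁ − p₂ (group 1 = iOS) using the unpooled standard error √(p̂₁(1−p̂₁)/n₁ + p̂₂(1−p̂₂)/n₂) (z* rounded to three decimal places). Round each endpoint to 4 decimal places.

p̂₁ = 113/268 = 0.42164, p̂₂ = 353/542 = 0.65129; p̂₁ − p̂₂ = -0.22965.
SE = √(0.000909925 + 0.000419024) = √0.001328949 = 0.036455.
z* = 1.960 at the 95% level. Margin of error = 0.07145.
Interval: -0.22965 ± 0.07145 → (-0.3011, -0.1582).

(-0.3011, -0.1582)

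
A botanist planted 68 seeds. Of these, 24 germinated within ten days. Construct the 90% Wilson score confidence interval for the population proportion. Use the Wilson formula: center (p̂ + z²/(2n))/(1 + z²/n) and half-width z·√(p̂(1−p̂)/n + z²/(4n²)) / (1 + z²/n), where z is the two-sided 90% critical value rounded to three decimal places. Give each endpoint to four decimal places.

Here p̂ = 24/68 = 0.35294 and z = 1.645 (z² = 2.706025).
Denominator 1 + z²/n = 1 + 2.706025/68 = 1.039794.
Adjusted center: (0.35294 + z²/(2n))/1.039794 = 0.35857.
Radicand: p̂(1−p̂)/n + z²/(4n²) = 0.003358437 + 0.000146303 = 0.003504740.
Half-width = 1.645·√0.003504740/1.039794 = 0.09366.
So the interval runs from 0.2649 to 0.4522.

(0.2649, 0.4522)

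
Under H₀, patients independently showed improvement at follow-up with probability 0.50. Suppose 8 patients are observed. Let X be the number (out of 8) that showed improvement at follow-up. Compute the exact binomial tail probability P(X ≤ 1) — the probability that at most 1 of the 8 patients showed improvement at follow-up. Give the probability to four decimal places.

P = 0.0352

X ~ Binomial(n=8, p=0.50).
P(X ≤ 1) = C(8,0)·0.50^0·0.50^8 + C(8,1)·0.50^1·0.50^7.
= 0.003906 + 0.031250 = 0.0352.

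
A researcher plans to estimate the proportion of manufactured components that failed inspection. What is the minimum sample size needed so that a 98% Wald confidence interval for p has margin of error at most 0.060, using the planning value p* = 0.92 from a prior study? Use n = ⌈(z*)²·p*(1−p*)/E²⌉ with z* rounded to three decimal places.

n = 111

For 98% confidence, z* = 2.326.
p*(1−p*) = 0.0736.
(z*)²·p*(1−p*)/E² = 5.410276·0.0736/0.003600 = 110.610.
Rounding up, n = 111.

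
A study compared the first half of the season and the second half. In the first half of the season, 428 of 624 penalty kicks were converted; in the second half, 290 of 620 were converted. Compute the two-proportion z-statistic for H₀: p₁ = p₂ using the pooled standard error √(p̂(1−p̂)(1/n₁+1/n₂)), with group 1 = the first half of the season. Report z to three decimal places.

p̂₁ = 428/624 = 0.68590, p̂₂ = 290/620 = 0.46774.
Pooled p̂ = (428+290)/(624+620) = 718/1244 = 0.57717.
SE = √[p̂(1−p̂)(1/n₁+1/n₂)] = √[0.57717·0.42283·(1/624+1/620)] ≈ 0.028013.
z = (p̂₁ − p̂₂)/SE = (0.68590 − 0.46774)/0.028013 = 0.21816/0.028013 = 7.788.

z = 7.788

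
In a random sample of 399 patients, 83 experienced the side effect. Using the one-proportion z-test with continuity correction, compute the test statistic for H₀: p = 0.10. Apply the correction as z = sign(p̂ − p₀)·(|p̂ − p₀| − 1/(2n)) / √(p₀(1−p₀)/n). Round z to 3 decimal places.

p̂ = 83/399 = 0.20802. p̂ − p₀ = 0.108020.
1/(2n) = 0.001253.
Corrected numerator: |0.108020| − 0.001253 = 0.106767.
Under H₀, SE = √(p₀(1−p₀)/n) = √(0.10·0.90/399) = √0.000225564 = 0.015019.
z = (+)0.106767/0.015019 = 7.109.

z = 7.109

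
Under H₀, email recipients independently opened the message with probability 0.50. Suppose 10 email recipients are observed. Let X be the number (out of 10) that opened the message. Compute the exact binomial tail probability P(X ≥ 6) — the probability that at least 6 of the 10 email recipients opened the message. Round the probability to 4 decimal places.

P = 0.3770

X is binomial with n = 10 and p = 0.50.
P(X ≥ 6) = Σ_{j=6}^{10} C(10,j)·0.50^j·0.50^{10−j}.
= 0.205078 + 0.117188 + 0.043945 + 0.009766 + 0.000977 = 0.3770.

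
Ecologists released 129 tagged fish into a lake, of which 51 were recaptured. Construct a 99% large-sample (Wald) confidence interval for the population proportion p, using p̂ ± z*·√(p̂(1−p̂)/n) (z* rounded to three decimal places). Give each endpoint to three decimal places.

Sample proportion p̂ = 51/129 = 0.39535.
Standard error of p̂: √(0.239048/129) = √0.001853086 = 0.043047.
z* = 2.576 at the 99% level.
Margin of error: 2.576 × 0.043047 = 0.11089.
So the interval runs from 0.284 to 0.506.

(0.284, 0.506)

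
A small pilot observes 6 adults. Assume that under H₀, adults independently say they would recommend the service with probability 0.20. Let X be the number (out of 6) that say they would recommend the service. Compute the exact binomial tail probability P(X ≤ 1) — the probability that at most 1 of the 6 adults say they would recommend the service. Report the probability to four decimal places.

X is binomial with n = 6 and p = 0.20.
P(X ≤ 1) = C(6,0)·0.20^0·0.80^6 + C(6,1)·0.20^1·0.80^5.
= 0.262144 + 0.393216 = 0.6554.

P = 0.6554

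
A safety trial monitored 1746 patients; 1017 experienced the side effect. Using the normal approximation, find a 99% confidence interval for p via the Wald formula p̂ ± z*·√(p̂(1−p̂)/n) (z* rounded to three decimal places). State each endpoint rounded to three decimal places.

(0.552, 0.613)

With x = 1017 successes in n = 1746, p̂ = 0.58247.
SE(p̂) = √(0.58247·0.41753/1746) = 0.011802.
z* = 2.576 at the 99% level.
Margin of error: 2.576 × 0.011802 = 0.03040.
Interval: 0.58247 ± 0.03040 → (0.552, 0.613).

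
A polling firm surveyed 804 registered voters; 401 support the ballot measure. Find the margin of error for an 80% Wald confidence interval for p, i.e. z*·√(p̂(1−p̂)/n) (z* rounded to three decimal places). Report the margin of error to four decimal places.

ME = 0.0226

Sample proportion p̂ = 401/804 = 0.49876.
SE(p̂) = √(0.49876·0.50124/804) = 0.017634.
The 80% critical value is z* = 1.282.
Margin of error = z*·SE = 1.282 × 0.017634 = 0.0226.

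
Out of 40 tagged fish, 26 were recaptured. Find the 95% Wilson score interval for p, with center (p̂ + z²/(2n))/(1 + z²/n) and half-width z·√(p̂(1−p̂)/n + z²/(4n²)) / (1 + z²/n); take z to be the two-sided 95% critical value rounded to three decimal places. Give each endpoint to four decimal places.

p̂ = 26/40 = 0.65000; z = 1.960, so z² = 3.841600.
Denominator 1 + z²/n = 1 + 3.841600/40 = 1.096040.
Adjusted center: (0.65000 + z²/(2n))/1.096040 = 0.63686.
Radicand: p̂(1−p̂)/n + z²/(4n²) = 0.005687500 + 0.000600250 = 0.006287750.
Half-width = 1.960·√0.006287750/1.096040 = 0.14180.
CI: 0.63686 ± 0.14180 = (0.4951, 0.7787).

(0.4951, 0.7787)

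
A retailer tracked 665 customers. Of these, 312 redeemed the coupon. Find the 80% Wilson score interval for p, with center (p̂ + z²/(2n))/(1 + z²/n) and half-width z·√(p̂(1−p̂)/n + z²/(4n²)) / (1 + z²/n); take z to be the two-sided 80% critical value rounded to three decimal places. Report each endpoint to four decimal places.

p̂ = 312/665 = 0.46917; z = 1.282, so z² = 1.643524.
Denominator 1 + z²/n = 1 + 1.643524/665 = 1.002471.
Center = (0.46917 + 0.001236)/1.002471 = 0.46925.
Radicand: p̂(1−p̂)/n + z²/(4n²) = 0.000374511 + 0.000000929 = 0.000375440.
Half-width = z·√(radicand)/denom = 1.282·0.019376/1.002471 = 0.02478.
CI: 0.46925 ± 0.02478 = (0.4445, 0.4940).

(0.4445, 0.4940)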